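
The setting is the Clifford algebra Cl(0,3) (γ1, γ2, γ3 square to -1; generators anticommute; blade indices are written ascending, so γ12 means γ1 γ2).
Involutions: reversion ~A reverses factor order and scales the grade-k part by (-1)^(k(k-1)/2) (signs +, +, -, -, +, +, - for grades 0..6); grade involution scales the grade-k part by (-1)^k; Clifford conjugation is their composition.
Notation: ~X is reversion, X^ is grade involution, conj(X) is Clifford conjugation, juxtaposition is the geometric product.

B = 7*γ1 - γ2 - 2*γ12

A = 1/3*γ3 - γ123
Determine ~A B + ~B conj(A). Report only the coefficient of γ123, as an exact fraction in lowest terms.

first term: 2*γ3 - 10/3*γ13 - 20/3*γ23 - 2/3*γ123
second term: 2*γ3 - 4/3*γ13 + 22/3*γ23 - 2/3*γ123
Answer: -4/3


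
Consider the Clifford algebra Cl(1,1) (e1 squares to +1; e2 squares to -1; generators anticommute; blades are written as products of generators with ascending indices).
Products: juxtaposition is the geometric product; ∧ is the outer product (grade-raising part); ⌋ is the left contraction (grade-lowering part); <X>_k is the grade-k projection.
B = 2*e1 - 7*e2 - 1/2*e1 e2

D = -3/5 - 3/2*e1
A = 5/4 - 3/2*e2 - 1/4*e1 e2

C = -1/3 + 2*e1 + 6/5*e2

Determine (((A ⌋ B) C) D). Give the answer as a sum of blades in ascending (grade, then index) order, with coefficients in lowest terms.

step 1: -83/8 + 13/4*e1 - 35/4*e2 - 5/8*e1 e2
step 2: 491/24 - 253/12*e1 - 497/60*e2 + 2593/120*e1 e2
step 3: 387/20 - 1443/80*e1 + 14953/400*e2 - 2539/100*e1 e2
Answer: 387/20 - 1443/80*e1 + 14953/400*e2 - 2539/100*e1 e2


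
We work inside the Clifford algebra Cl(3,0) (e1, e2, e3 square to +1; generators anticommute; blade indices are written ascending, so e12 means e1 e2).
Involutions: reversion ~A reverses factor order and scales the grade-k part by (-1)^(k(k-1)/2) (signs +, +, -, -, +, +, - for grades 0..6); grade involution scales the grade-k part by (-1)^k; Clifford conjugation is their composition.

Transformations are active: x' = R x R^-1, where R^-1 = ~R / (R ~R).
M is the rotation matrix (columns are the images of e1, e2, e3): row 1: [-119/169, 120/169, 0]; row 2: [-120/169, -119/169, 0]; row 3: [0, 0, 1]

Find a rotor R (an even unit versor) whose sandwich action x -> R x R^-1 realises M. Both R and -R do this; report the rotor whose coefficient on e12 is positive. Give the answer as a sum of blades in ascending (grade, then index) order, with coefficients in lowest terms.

Method: write R = a + b12*e12 + b13*e13 + b23*e23 with a^2 + b12^2 + b13^2 + b23^2 = 1 (so R^-1 = ~R). Expanding the columns R e_j ~R gives tr M = 4a^2 - 1 and, from the antisymmetric part, M21 - M12 = -4a*b12, M13 - M31 = 4a*b13, M32 - M23 = -4a*b23.
Here tr M = -69/169, so a^2 = (1 + tr M)/4 = 25/169 and a = ±5/13. Taking a = 5/13: M21 - M12 = -240/169, M13 - M31 = 0, M32 - M23 = 0, giving b12 = 12/13, b13 = 0, b23 = 0, i.e. R = 5/13 + 12/13*e12.
Its e12 coefficient is already positive.
Answer: 5/13 + 12/13*e12. Note: both R and -R realise this M (trace -69/169); the covering map identifies them, and the e12-coefficient sign is the tie-breaker.


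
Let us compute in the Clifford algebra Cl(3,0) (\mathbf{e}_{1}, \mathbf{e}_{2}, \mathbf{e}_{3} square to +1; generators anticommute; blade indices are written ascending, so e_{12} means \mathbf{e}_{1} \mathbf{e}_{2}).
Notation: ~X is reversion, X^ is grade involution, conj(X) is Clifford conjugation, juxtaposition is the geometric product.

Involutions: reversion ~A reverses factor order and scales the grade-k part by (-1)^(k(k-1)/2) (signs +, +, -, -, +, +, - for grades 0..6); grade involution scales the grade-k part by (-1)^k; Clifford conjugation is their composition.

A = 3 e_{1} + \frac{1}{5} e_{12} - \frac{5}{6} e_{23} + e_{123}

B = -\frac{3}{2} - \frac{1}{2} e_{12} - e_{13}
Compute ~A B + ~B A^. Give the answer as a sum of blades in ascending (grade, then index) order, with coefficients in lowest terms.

first term: -\frac{1}{10} - \frac{9}{2} e_{1} - \frac{1}{2} e_{2} - \frac{7}{2} e_{3} - \frac{8}{15} e_{12} + \frac{5}{12} e_{13} - \frac{29}{20} e_{23} + \frac{3}{2} e_{123}
second term: -\frac{1}{10} + \frac{9}{2} e_{1} + \frac{1}{2} e_{2} + \frac{7}{2} e_{3} + \frac{8}{15} e_{12} - \frac{5}{12} e_{13} + \frac{29}{20} e_{23} + \frac{3}{2} e_{123}
Answer: -\frac{1}{5} + 3 e_{123}


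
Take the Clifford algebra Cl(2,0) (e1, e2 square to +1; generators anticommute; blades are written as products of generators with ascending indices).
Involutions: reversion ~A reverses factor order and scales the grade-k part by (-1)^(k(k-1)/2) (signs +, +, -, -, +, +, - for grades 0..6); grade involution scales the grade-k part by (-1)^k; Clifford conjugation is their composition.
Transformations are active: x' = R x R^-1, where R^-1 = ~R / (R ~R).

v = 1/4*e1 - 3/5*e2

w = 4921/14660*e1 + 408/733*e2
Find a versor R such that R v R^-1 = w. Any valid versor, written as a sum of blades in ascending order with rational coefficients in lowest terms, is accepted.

Key observation: q(v) = q(w) = 169/400 (sandwiches preserve the norm), so R = v + w = 4293/7330*e1 - 159/3665*e2 works whenever it is invertible — the component of v along it is kept and (v - w)/2 reverses, sending v to w.
Answer: 4293/7330*e1 - 159/3665*e2


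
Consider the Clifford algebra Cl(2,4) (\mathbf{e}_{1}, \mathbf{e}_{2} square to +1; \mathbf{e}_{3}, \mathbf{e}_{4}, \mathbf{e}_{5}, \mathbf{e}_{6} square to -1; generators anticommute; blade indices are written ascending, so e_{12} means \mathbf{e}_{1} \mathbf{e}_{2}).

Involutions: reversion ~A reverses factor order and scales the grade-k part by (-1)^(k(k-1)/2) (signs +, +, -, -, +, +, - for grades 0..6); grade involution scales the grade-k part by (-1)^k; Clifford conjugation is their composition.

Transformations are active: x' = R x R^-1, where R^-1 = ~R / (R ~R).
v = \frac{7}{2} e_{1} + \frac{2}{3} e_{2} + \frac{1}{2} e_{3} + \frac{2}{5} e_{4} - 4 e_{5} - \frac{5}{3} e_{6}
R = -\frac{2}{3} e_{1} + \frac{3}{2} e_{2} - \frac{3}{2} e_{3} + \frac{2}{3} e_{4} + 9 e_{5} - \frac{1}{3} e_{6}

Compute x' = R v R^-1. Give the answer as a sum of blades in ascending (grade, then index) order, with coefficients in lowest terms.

~R = -\frac{2}{3} e_{1} + \frac{3}{2} e_{2} - \frac{3}{2} e_{3} + \frac{2}{3} e_{4} + 9 e_{5} - \frac{1}{3} e_{6}, and R ~R = -\frac{730}{9}, so R^-1 = ~R / (-\frac{730}{9}).
R v = \frac{6227}{180} - \frac{205}{36} e_{12} + \frac{59}{12} e_{13} - \frac{13}{5} e_{14} - \frac{173}{6} e_{15} + \frac{41}{18} e_{16} + \frac{7}{4} e_{23} + \frac{7}{45} e_{24} - 12 e_{25} - \frac{41}{18} e_{26} - \frac{14}{15} e_{34} + \frac{3}{2} e_{35} + \frac{8}{3} e_{36} - \frac{94}{15} e_{45} - \frac{44}{45} e_{46} - \frac{49}{3} e_{56}
Answer: -\frac{16049}{5475} e_{1} - \frac{85243}{43800} e_{2} + \frac{11381}{14600} e_{3} - \frac{10607}{10950} e_{4} - \frac{26843}{7300} e_{5} + \frac{42727}{21900} e_{6}


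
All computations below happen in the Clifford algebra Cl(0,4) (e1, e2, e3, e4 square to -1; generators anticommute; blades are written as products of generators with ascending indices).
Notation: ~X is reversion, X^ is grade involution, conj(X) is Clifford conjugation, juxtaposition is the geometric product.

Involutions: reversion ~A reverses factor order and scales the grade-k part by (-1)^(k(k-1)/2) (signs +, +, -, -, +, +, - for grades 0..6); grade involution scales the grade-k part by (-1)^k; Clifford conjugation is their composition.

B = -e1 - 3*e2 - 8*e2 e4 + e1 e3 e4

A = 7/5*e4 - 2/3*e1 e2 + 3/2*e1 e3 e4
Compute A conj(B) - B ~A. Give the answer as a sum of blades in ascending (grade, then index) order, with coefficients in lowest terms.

first term: 3/2 + 2*e1 + 158/15*e2 - 7/5*e1 e3 + 59/15*e1 e4 - 21/5*e2 e4 - 3/2*e3 e4 - 12*e1 e2 e3 - 2/3*e2 e3 e4 + 9/2*e1 e2 e3 e4
second term: -3/2 - 2*e1 + 178/15*e2 - 7/5*e1 e3 - 101/15*e1 e4 - 21/5*e2 e4 - 3/2*e3 e4 + 12*e1 e2 e3 - 2/3*e2 e3 e4 - 9/2*e1 e2 e3 e4
Answer: 3 + 4*e1 - 4/3*e2 + 32/3*e1 e4 - 24*e1 e2 e3 + 9*e1 e2 e3 e4


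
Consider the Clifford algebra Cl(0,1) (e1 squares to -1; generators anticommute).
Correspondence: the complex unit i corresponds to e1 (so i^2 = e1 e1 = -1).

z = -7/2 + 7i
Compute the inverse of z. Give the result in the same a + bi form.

In blades: z = -7/2 + 7*e1.
With qbar = -7/2 - 7*e1 (scalar fixed, mapped units negated), z qbar = 245/4 (the sum of squared coefficients), so z^-1 = qbar / (245/4) = -2/35 - 4/35*e1; translating back:
Answer: -2/35 - 4/35*i


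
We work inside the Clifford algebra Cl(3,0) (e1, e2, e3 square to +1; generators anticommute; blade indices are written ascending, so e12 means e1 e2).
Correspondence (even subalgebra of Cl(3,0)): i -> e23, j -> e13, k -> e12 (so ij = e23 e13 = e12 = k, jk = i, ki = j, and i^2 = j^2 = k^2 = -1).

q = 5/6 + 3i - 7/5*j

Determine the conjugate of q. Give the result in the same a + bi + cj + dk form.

In blades: q = 5/6 - 7/5*e13 + 3*e23.
Quaternion conjugation is reversion on the even subalgebra: the scalar is fixed and every grade-2 blade flips sign, giving 5/6 + 7/5*e13 - 3*e23; translating back:
Answer: 5/6 - 3i + 7/5*j


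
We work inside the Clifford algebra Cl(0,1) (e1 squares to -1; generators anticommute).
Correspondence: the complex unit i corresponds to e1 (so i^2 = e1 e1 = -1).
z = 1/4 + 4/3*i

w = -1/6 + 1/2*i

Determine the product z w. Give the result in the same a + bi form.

In blades: z = 1/4 + 4/3*e1, w = -1/6 + 1/2*e1.
Distribute z over w term by term (generator squares from the signature, products reordered to ascending indices): (1/4)*w = -1/24 + 1/8*e1; (4/3*e1)*w = -2/3 - 2/9*e1.
Sum: -17/24 - 7/72*e1; translating back through the correspondence:
Answer: -17/24 - 7/72*i


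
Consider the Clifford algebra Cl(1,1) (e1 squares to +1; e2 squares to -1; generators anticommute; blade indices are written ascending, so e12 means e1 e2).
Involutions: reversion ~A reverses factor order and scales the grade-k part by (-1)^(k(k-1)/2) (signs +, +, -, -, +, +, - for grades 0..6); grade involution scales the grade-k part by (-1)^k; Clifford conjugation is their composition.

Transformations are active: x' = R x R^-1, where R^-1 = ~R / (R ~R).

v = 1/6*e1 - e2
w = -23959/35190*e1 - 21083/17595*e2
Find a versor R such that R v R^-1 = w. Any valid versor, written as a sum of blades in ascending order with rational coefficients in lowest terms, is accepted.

Key observation: q(v) = q(w) = -35/36 (sandwiches preserve the norm), so R = v + w = -9047/17595*e1 - 38678/17595*e2 works whenever it is invertible — the component of v along it is kept and (v - w)/2 reverses, sending v to w.
Answer: -9047/17595*e1 - 38678/17595*e2


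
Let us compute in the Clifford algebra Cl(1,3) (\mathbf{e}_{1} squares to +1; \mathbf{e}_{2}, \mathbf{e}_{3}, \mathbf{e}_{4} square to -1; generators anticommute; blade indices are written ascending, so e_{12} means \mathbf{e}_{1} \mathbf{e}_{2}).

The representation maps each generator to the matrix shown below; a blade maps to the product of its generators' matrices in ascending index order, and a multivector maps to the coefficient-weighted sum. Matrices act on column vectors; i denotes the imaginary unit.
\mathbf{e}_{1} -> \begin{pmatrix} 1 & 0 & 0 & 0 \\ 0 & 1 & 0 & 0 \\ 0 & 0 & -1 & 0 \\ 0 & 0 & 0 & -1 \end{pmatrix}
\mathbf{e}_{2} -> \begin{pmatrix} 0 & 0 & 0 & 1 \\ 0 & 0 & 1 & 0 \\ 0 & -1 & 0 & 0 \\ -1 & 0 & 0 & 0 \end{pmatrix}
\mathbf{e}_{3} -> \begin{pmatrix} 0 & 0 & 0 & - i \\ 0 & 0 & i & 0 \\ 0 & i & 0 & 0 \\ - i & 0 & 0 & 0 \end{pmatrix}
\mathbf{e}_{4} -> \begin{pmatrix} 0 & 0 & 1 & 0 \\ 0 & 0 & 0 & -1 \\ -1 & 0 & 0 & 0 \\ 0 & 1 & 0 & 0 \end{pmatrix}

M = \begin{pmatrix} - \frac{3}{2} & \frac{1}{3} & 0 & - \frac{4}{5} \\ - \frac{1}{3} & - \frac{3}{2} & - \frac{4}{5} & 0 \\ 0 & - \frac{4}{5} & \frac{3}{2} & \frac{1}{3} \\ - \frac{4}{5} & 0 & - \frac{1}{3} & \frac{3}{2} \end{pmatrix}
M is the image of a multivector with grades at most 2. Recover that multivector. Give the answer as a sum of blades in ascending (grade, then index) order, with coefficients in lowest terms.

Method: the blade images are trace-orthogonal — tr(rho(e_A) rho(e_B)^-1) = 4 if A = B and 0 otherwise — and rho(e_A)^-1 = (e_A)^2 * rho(e_A) with (e_A)^2 = +1 or -1, so the coefficient of e_A in the preimage is (e_A)^2 * tr(M rho(e_A))/4.
Nonzero projections over blades of grade <= 2: e_{1}: (e_{1})^2 = +1, tr(M rho(e_{1})) = -6, coefficient -\frac{3}{2}; e_{12}: (e_{12})^2 = +1, tr(M rho(e_{12})) = - \frac{16}{5}, coefficient -\frac{4}{5}; e_{24}: (e_{24})^2 = -1, tr(M rho(e_{24})) = - \frac{4}{3}, coefficient \frac{1}{3}. Every other blade of grade <= 2 projects to 0.
Answer: -\frac{3}{2} e_{1} - \frac{4}{5} e_{12} + \frac{1}{3} e_{24}


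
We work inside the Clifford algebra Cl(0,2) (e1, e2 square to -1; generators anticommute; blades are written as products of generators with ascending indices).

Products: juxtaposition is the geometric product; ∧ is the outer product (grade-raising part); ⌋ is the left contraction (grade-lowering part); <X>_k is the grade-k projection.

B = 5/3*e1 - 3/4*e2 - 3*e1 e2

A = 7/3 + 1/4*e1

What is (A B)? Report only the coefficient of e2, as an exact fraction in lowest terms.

step 1: -5/12 + 35/9*e1 - e2 - 115/16*e1 e2
Answer: -1


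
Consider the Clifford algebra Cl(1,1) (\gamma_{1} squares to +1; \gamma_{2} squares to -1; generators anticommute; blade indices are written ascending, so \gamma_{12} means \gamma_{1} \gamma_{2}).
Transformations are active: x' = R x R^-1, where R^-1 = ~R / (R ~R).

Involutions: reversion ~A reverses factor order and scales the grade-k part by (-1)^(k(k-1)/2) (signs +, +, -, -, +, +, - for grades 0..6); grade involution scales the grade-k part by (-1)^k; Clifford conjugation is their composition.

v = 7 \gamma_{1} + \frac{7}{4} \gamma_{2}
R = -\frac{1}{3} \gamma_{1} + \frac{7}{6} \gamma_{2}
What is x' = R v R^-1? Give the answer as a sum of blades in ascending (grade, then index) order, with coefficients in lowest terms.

~R = -\frac{1}{3} \gamma_{1} + \frac{7}{6} \gamma_{2}, and R ~R = -\frac{5}{4}, so R^-1 = ~R / (-\frac{5}{4}).
R v = -\frac{35}{8} - \frac{35}{4} \gamma_{12}
Answer: -\frac{28}{3} \gamma_{1} + \frac{77}{12} \gamma_{2}


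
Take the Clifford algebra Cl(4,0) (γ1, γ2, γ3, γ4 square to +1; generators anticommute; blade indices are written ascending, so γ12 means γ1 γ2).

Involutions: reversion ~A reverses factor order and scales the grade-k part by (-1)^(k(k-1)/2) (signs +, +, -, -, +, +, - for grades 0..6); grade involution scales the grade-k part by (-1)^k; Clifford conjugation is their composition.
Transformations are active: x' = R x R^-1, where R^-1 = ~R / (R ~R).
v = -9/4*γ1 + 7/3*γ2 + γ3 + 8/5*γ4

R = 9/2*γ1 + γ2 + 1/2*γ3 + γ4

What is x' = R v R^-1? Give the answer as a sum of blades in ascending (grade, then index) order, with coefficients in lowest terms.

~R = 9/2*γ1 + γ2 + 1/2*γ3 + γ4, and R ~R = 45/2, so R^-1 = ~R / (45/2).
R v = -683/120 + 51/4*γ12 + 45/8*γ13 + 189/20*γ14 - 1/6*γ23 - 11/15*γ24 - 1/5*γ34
Answer: -2/75*γ1 - 3833/1350*γ2 - 3383/2700*γ3 - 2843/1350*γ4


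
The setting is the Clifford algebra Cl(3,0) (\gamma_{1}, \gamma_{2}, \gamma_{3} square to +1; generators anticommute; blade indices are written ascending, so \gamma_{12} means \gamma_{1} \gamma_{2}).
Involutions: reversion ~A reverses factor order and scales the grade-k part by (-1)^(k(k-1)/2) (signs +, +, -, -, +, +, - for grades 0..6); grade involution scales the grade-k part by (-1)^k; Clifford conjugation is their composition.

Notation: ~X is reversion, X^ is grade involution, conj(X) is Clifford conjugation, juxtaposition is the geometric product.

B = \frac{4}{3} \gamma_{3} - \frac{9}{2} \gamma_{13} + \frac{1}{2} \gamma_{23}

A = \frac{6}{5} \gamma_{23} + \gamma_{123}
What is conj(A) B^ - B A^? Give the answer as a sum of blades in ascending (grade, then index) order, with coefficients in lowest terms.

first term: \frac{3}{5} - \frac{1}{2} \gamma_{1} - \frac{29}{10} \gamma_{2} + \frac{61}{15} \gamma_{12}
second term: -\frac{3}{5} + \frac{1}{2} \gamma_{1} + \frac{29}{10} \gamma_{2} + \frac{61}{15} \gamma_{12}
Answer: \frac{6}{5} - \gamma_{1} - \frac{29}{5} \gamma_{2}


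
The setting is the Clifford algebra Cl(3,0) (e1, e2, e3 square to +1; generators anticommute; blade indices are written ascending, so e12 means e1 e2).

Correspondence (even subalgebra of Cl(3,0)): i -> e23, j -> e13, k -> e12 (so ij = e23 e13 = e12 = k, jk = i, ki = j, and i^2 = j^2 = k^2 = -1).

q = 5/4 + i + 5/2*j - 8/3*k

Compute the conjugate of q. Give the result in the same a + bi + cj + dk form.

In blades: q = 5/4 - 8/3*e12 + 5/2*e13 + e23.
Quaternion conjugation is reversion on the even subalgebra: the scalar is fixed and every grade-2 blade flips sign, giving 5/4 + 8/3*e12 - 5/2*e13 - e23; translating back:
Answer: 5/4 - i - 5/2*j + 8/3*k


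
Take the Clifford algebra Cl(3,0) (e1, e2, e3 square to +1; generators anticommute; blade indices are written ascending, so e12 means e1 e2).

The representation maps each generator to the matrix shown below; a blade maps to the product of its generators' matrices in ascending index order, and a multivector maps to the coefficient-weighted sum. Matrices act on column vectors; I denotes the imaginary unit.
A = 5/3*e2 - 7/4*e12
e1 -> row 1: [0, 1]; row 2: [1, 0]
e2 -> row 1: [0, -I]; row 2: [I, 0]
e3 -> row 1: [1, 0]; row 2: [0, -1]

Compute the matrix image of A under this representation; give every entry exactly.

Bivector images (products of the table entries): rho(e12) = rho(e1)rho(e2) = row 1: [I, 0]; row 2: [0, -I].
M = (5/3)*rho(e2) + (-7/4)*rho(e12), summed entrywise:
Answer: row 1: [-7*I/4, -5*I/3]; row 2: [5*I/3, 7*I/4]


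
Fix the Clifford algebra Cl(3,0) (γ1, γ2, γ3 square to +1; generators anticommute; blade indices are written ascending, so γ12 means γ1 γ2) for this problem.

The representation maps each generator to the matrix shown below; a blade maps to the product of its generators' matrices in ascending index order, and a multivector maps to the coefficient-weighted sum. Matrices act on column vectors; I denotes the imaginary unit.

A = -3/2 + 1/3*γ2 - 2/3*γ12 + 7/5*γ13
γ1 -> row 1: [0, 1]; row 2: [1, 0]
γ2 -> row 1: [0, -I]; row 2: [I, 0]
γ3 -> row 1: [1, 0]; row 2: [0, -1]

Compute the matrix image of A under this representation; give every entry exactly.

Bivector images (products of the table entries): rho(γ12) = rho(γ1)rho(γ2) = row 1: [I, 0]; row 2: [0, -I]; rho(γ13) = rho(γ1)rho(γ3) = row 1: [0, -1]; row 2: [1, 0].
M = (-3/2)*1 + (1/3)*rho(γ2) + (-2/3)*rho(γ12) + (7/5)*rho(γ13), summed entrywise (1 is the identity matrix):
Answer: row 1: [-3/2 - 2*I/3, -7/5 - I/3]; row 2: [7/5 + I/3, -3/2 + 2*I/3]


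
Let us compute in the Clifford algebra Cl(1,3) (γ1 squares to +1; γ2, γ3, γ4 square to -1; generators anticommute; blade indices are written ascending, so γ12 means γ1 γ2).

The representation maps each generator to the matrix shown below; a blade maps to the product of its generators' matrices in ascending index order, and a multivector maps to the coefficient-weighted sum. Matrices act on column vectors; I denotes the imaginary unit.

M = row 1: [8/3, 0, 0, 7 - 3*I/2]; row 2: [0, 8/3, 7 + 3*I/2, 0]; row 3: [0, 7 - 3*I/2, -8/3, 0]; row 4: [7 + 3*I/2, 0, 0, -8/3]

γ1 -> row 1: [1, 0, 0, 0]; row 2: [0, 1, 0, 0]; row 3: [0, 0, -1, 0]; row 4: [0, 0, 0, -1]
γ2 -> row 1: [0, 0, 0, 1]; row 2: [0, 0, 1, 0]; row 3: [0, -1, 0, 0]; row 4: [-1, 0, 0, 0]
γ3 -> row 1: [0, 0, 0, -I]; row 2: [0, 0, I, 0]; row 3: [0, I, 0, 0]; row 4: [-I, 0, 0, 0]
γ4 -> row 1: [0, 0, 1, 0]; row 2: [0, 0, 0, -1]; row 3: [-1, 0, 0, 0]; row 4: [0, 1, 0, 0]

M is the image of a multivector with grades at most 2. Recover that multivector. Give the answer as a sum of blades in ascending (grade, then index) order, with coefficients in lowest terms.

Method: the blade images are trace-orthogonal — tr(rho(e_A) rho(e_B)^-1) = 4 if A = B and 0 otherwise — and rho(e_A)^-1 = (e_A)^2 * rho(e_A) with (e_A)^2 = +1 or -1, so the coefficient of e_A in the preimage is (e_A)^2 * tr(M rho(e_A))/4.
Nonzero projections over blades of grade <= 2: γ1: (γ1)^2 = +1, tr(M rho(γ1)) = 32/3, coefficient 8/3; γ12: (γ12)^2 = +1, tr(M rho(γ12)) = 28, coefficient 7; γ13: (γ13)^2 = +1, tr(M rho(γ13)) = 6, coefficient 3/2. Every other blade of grade <= 2 projects to 0.
Answer: 8/3*γ1 + 7*γ12 + 3/2*γ13


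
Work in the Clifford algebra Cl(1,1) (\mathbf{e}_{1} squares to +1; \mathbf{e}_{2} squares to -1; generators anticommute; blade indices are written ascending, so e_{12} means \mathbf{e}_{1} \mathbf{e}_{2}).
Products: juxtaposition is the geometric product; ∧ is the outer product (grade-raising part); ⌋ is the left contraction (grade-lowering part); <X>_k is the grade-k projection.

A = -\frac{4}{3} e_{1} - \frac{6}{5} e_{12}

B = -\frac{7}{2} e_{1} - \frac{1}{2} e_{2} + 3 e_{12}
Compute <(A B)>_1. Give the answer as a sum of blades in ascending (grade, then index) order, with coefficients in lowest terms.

step 1: \frac{16}{15} - \frac{3}{5} e_{1} - \frac{41}{5} e_{2} + \frac{2}{3} e_{12}
step 2: -\frac{3}{5} e_{1} - \frac{41}{5} e_{2}
Answer: -\frac{3}{5} e_{1} - \frac{41}{5} e_{2}


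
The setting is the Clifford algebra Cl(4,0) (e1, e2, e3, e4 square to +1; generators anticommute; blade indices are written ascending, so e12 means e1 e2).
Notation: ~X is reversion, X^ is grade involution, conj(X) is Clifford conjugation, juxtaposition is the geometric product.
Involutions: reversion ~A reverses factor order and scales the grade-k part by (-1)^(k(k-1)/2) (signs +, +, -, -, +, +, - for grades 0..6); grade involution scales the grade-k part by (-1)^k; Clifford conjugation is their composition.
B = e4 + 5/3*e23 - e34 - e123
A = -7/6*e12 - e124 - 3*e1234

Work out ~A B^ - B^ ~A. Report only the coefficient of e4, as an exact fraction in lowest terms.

first term: -7/6*e3 - 3*e4 - 4*e12 + 35/18*e13 + 5*e14 + e34 + 4*e123 - 7/6*e124 + 5/3*e134 - 7/6*e1234
second term: -7/6*e3 + 3*e4 - 4*e12 - 35/18*e13 + 5*e14 - e34 - 4*e123 - 7/6*e124 - 5/3*e134 - 7/6*e1234
Answer: -6


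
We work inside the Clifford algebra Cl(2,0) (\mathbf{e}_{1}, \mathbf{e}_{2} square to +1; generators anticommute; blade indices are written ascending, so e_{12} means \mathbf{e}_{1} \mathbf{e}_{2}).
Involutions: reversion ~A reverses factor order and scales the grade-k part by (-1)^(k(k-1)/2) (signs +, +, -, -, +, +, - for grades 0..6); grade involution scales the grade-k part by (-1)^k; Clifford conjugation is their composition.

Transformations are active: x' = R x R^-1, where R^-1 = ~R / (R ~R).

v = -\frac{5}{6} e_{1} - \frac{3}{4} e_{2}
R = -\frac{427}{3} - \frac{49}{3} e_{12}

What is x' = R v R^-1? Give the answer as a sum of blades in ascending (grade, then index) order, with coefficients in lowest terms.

~R = -\frac{427}{3} + \frac{49}{3} e_{12}, and R ~R = \frac{184730}{9}, so R^-1 = ~R / (\frac{184730}{9}).
R v = \frac{4711}{36} e_{1} + \frac{3353}{36} e_{2}
Answer: -\frac{7401}{7540} e_{1} - \frac{6127}{11310} e_{2}


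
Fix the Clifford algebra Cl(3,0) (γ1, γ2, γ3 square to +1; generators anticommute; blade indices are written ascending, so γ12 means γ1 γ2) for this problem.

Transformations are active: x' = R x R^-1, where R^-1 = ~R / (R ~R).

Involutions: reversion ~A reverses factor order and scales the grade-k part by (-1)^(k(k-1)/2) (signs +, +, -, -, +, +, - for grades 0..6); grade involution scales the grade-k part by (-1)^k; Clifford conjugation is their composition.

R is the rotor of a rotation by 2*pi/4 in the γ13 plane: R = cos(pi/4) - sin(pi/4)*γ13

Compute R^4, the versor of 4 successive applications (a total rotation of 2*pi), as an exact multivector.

Because a rotor carries half the rotation angle, composing 4 copies of this γ13-plane rotor multiplies the phase: 4*(pi/4) = pi, hence R^4 = cos(pi) - sin(pi)*γ13.
cos(pi) = -1 and sin(pi) = 0, so R^4 = -1. The total rotation 2*pi is 1 full turn, so every vector returns to itself, yet the rotor is -1, on the OTHER sheet of the double cover (an odd number of 2*pi turns).
Answer: -1


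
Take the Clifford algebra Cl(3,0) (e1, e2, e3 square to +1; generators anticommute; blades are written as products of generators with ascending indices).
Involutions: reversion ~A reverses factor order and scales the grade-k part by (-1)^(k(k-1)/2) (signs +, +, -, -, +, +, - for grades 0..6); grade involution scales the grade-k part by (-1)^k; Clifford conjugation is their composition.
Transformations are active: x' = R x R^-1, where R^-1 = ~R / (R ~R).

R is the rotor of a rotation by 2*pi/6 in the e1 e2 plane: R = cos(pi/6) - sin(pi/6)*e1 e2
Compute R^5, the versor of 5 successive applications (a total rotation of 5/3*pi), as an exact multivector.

The rotor phase is half the rotation angle and phases add under composition, so 5 steps in the e1 e2 plane accumulate phase 5*(pi/6) = 5*pi/6: R^5 = cos(5*pi/6) - sin(5*pi/6)*e1 e2.
cos(5*pi/6) = -sqrt(3)/2 and sin(5*pi/6) = 1/2, so R^5 = -sqrt(3)/2 - 1/2*e1 e2. The net rotation is 5/3*pi; the rotor keeps the half-angle phase exactly.
Answer: -sqrt(3)/2 - 1/2*e1 e2


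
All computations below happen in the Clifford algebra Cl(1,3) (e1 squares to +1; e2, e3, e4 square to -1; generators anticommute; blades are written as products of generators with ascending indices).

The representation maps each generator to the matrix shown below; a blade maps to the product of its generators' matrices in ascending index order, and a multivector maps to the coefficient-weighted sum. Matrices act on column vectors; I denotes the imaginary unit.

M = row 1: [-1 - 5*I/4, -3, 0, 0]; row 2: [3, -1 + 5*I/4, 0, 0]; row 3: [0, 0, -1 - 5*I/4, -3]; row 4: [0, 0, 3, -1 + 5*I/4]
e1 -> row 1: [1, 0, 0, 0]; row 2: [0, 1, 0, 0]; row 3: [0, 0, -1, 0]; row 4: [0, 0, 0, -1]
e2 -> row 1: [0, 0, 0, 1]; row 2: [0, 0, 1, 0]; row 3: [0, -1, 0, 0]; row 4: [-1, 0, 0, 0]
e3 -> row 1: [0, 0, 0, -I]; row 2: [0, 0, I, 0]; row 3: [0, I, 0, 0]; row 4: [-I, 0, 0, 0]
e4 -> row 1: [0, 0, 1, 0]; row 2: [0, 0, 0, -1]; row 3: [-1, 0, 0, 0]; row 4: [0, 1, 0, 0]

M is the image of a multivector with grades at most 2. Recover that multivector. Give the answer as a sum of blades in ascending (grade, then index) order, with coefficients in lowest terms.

Method: the blade images are trace-orthogonal — tr(rho(e_A) rho(e_B)^-1) = 4 if A = B and 0 otherwise — and rho(e_A)^-1 = (e_A)^2 * rho(e_A) with (e_A)^2 = +1 or -1, so the coefficient of e_A in the preimage is (e_A)^2 * tr(M rho(e_A))/4.
Nonzero projections over blades of grade <= 2: 1: (1)^2 = +1, tr(M 1) = -4, coefficient -1; e2 e3: (e2 e3)^2 = -1, tr(M rho(e2 e3)) = -5, coefficient 5/4; e2 e4: (e2 e4)^2 = -1, tr(M rho(e2 e4)) = 12, coefficient -3. Every other blade of grade <= 2 projects to 0.
Answer: -1 + 5/4*e2 e3 - 3*e2 e4


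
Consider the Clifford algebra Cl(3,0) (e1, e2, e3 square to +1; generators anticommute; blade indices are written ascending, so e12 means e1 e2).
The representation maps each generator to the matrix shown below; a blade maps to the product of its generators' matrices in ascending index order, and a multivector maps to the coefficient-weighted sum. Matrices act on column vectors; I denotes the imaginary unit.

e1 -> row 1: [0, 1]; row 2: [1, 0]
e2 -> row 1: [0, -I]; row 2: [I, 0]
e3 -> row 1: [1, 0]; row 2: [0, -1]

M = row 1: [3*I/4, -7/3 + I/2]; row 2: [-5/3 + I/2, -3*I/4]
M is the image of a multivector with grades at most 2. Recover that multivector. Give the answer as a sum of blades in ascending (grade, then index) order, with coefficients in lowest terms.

Method: 1, rho(e1), rho(e2), rho(e3) form a trace-orthogonal basis of the 2x2 complex matrices (tr(X Y) = 2 if X = Y, else 0), so M = m0*1 + m1*rho(e1) + m2*rho(e2) + m3*rho(e3) with m0 = tr(M)/2 = 0, m1 = tr(M rho(e1))/2 = -2 + I/2, m2 = tr(M rho(e2))/2 = -I/3, m3 = tr(M rho(e3))/2 = 3*I/4.
Multiplying table entries, the bivector images are rho(e12) = I*rho(e3), rho(e13) = -I*rho(e2), rho(e23) = I*rho(e1); with real blade coefficients the real parts of m0..m3 are the coefficients of 1, e1, e2, e3 and the imaginary parts give the bivectors (e23: Im m1, e13: -Im m2, e12: Im m3).
Answer: -2*e1 + 3/4*e12 + 1/3*e13 + 1/2*e23


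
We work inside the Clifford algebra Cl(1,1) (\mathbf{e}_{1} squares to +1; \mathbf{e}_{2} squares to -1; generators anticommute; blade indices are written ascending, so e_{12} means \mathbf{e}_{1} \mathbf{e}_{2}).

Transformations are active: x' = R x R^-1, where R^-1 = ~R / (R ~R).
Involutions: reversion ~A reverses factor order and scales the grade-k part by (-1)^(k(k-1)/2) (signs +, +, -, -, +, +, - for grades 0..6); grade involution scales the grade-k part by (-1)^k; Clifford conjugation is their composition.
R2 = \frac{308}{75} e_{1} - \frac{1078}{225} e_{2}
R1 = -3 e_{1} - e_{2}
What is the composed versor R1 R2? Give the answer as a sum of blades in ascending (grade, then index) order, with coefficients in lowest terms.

Distribute over the terms of R1 (each basis-blade product reordered to ascending indices, repeated generators contracted through their squares):
(-3 e_{1}) R2 = -\frac{308}{25} + \frac{1078}{75} e_{12}
(-e_{2}) R2 = -\frac{1078}{225} + \frac{308}{75} e_{12}
Summing the partial products and collecting blades:
Answer: -\frac{154}{9} + \frac{462}{25} e_{12}


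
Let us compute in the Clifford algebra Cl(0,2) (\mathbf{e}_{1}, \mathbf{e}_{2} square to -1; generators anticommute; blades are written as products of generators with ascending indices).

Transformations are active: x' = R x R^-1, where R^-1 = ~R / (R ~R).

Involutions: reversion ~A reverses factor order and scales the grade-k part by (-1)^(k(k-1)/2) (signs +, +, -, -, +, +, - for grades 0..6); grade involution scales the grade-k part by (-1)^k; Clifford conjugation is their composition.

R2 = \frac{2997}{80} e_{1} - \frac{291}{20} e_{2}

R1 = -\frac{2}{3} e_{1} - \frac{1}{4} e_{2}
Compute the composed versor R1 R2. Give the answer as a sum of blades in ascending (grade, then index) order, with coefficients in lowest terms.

Distribute over the terms of R1 (each basis-blade product reordered to ascending indices, repeated generators contracted through their squares):
(-\frac{2}{3} e_{1}) R2 = \frac{999}{40} + \frac{97}{10} e_{1} e_{2}
(-\frac{1}{4} e_{2}) R2 = -\frac{291}{80} + \frac{2997}{320} e_{1} e_{2}
Summing the partial products and collecting blades:
Answer: \frac{1707}{80} + \frac{6101}{320} e_{1} e_{2}


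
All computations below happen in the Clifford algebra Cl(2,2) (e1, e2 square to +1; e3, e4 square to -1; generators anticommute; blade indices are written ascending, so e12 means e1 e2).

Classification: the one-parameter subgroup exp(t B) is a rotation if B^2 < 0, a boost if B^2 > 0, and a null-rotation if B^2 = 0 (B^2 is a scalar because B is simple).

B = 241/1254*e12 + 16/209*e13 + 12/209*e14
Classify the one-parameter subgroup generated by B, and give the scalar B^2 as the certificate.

B^2 term by term: the squares give (241/1254)^2*(e12)^2 + (16/209)^2*(e13)^2 + (12/209)^2*(e14)^2 = 58081/1572516*(-1) + 256/43681*(+1) + 144/43681*(+1) = -1/36 (each basis 2-blade squares to minus the product of its generators' squares); cross terms between blades sharing an index anticommute and cancel. So B^2 = -1/36.
Answer: rotation, certificate B^2 = -1/36. One invariant decides it: the square -1/36 survives every conjugation, and its sign is exactly the classification.


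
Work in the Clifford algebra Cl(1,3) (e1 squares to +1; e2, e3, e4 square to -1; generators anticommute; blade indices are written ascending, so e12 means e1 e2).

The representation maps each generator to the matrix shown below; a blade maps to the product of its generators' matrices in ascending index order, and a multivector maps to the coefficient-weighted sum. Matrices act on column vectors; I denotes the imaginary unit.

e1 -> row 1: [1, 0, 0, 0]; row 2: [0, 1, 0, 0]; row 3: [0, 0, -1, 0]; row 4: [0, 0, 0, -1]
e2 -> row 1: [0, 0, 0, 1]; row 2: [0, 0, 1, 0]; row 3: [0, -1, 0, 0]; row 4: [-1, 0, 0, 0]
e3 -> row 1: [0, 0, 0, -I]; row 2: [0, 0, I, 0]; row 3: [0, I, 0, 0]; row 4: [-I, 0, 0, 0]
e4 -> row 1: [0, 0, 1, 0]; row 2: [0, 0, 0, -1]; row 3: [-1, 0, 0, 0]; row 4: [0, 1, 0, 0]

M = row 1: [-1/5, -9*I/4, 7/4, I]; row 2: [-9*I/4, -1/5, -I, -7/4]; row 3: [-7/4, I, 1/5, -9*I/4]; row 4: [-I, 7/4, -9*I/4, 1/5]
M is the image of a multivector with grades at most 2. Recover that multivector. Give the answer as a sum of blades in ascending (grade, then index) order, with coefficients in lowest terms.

Method: the blade images are trace-orthogonal — tr(rho(e_A) rho(e_B)^-1) = 4 if A = B and 0 otherwise — and rho(e_A)^-1 = (e_A)^2 * rho(e_A) with (e_A)^2 = +1 or -1, so the coefficient of e_A in the preimage is (e_A)^2 * tr(M rho(e_A))/4.
Nonzero projections over blades of grade <= 2: e1: (e1)^2 = +1, tr(M rho(e1)) = -4/5, coefficient -1/5; e4: (e4)^2 = -1, tr(M rho(e4)) = -7, coefficient 7/4; e13: (e13)^2 = +1, tr(M rho(e13)) = -4, coefficient -1; e34: (e34)^2 = -1, tr(M rho(e34)) = -9, coefficient 9/4. Every other blade of grade <= 2 projects to 0.
Answer: -1/5*e1 + 7/4*e4 - e13 + 9/4*e34


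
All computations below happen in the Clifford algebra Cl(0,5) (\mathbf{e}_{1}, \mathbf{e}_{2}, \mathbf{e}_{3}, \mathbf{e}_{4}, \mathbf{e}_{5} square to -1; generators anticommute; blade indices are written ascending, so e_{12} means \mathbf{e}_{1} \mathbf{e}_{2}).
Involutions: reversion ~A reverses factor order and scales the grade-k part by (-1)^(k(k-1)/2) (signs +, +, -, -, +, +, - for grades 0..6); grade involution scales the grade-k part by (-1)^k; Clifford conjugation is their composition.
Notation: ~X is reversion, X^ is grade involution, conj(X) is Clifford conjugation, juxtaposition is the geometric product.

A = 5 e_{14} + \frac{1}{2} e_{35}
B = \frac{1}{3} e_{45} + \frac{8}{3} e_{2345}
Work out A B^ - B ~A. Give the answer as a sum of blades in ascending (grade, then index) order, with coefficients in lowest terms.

first term: -\frac{5}{3} e_{15} + \frac{4}{3} e_{24} + \frac{1}{6} e_{34} - \frac{40}{3} e_{1235}
second term: -\frac{5}{3} e_{15} - \frac{4}{3} e_{24} + \frac{1}{6} e_{34} - \frac{40}{3} e_{1235}
Answer: \frac{8}{3} e_{24}


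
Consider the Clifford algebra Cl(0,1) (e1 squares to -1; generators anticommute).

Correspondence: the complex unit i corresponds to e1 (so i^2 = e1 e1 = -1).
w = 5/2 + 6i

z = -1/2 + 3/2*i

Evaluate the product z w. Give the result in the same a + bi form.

In blades: z = -1/2 + 3/2*e1, w = 5/2 + 6*e1.
Distribute z over w term by term (generator squares from the signature, products reordered to ascending indices): (-1/2)*w = -5/4 - 3*e1; (3/2*e1)*w = -9 + 15/4*e1.
Sum: -41/4 + 3/4*e1; translating back through the correspondence:
Answer: -41/4 + 3/4*i


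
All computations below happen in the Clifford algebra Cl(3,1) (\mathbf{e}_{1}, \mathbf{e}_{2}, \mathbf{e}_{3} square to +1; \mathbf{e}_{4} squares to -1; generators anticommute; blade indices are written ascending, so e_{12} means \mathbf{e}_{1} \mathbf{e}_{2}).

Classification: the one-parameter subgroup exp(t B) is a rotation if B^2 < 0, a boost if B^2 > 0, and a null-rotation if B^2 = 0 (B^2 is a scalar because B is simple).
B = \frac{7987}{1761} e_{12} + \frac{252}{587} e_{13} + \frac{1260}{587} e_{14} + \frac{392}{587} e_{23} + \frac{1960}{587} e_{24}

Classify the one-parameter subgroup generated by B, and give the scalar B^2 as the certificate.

B^2 term by term: the squares give (\frac{7987}{1761})^2*(e_{12})^2 + (\frac{252}{587})^2*(e_{13})^2 + (\frac{1260}{587})^2*(e_{14})^2 + (\frac{392}{587})^2*(e_{23})^2 + (\frac{1960}{587})^2*(e_{24})^2 = \frac{63792169}{3101121}*(-1) + \frac{63504}{344569}*(-1) + \frac{1587600}{344569}*(+1) + \frac{153664}{344569}*(-1) + \frac{3841600}{344569}*(+1) = -\frac{49}{9} (each basis 2-blade squares to minus the product of its generators' squares); cross terms between blades sharing an index anticommute and cancel; the commuting (index-disjoint) pairs give grade-4 terms 2*c*c'*(blade product), which cancel blade by blade — e_{1234}: -\frac{987840}{344569} + \frac{987840}{344569} = 0 — confirming B is simple. So B^2 = -\frac{49}{9}.
Answer: rotation, certificate B^2 = -\frac{49}{9}. Check the certificate: B^2 = -\frac{49}{9}, and that sign is decisive whatever form B takes.


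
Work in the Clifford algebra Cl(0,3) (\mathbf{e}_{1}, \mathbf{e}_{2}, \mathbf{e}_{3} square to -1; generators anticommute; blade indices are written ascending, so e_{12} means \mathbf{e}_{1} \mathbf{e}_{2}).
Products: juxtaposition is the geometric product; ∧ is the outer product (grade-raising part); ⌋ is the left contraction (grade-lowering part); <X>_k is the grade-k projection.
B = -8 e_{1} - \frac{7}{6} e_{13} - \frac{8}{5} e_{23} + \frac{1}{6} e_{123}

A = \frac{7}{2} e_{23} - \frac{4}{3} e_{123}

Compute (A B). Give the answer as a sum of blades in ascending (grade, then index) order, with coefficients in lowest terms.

step 1: \frac{242}{45} - \frac{163}{60} e_{1} + \frac{14}{9} e_{2} + \frac{49}{12} e_{12} - \frac{32}{3} e_{23} - 28 e_{123}
Answer: \frac{242}{45} - \frac{163}{60} e_{1} + \frac{14}{9} e_{2} + \frac{49}{12} e_{12} - \frac{32}{3} e_{23} - 28 e_{123}


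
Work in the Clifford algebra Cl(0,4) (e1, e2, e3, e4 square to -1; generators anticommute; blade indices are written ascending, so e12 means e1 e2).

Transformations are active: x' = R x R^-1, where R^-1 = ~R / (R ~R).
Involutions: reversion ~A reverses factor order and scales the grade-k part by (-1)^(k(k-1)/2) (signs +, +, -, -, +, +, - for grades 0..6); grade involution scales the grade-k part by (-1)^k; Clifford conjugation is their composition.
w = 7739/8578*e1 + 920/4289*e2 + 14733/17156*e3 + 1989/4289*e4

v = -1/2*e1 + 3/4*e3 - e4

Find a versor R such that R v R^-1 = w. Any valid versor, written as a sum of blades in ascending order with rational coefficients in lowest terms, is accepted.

A norm check does it: q(v) = q(w) = -29/16, hence R = v + w = 1725/4289*e1 + 920/4289*e2 + 6900/4289*e3 - 2300/4289*e4 realises the map — parallel part kept, (v - w)/2 negated, v carried to w.
Answer: 1725/4289*e1 + 920/4289*e2 + 6900/4289*e3 - 2300/4289*e4


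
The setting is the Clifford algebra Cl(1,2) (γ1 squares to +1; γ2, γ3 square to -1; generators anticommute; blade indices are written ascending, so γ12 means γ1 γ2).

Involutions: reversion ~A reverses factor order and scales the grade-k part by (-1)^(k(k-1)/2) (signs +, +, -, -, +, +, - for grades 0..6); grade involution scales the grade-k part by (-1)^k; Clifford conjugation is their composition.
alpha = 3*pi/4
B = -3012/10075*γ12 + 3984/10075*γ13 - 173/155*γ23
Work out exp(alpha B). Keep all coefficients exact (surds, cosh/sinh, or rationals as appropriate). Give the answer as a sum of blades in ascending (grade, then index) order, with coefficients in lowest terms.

B^2 term by term: the squares give (-3012/10075)^2*(γ12)^2 + (3984/10075)^2*(γ13)^2 + (-173/155)^2*(γ23)^2 = 9072144/101505625*(+1) + 15872256/101505625*(+1) + 29929/24025*(-1) = -1 (each basis 2-blade squares to minus the product of its generators' squares); cross terms between blades sharing an index anticommute and cancel. So B^2 = -1.
B^2 = -1 — B^2 < 0, so the exponential closes trigonometrically: l = 1, alpha*l = 3*pi/4, so exp(alpha B) = cos(3*pi/4) + (sin(3*pi/4)/1)*B = -sqrt(2)/2 + (sqrt(2)/2)*B.
Answer: -sqrt(2)/2 - 1506*sqrt(2)/10075*γ12 + 1992*sqrt(2)/10075*γ13 - 173*sqrt(2)/310*γ23


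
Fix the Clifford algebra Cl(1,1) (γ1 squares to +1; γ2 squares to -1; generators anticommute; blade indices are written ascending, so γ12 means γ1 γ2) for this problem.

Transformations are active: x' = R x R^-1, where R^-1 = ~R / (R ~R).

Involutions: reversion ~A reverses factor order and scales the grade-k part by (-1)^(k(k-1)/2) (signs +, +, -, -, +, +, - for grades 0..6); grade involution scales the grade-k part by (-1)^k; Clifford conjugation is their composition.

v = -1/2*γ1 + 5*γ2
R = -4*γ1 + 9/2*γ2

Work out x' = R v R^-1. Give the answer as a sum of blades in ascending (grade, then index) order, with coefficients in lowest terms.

~R = -4*γ1 + 9/2*γ2, and R ~R = -17/4, so R^-1 = ~R / (-17/4).
R v = -41/2 - 71/4*γ12
Answer: -1295/34*γ1 + 653/17*γ2


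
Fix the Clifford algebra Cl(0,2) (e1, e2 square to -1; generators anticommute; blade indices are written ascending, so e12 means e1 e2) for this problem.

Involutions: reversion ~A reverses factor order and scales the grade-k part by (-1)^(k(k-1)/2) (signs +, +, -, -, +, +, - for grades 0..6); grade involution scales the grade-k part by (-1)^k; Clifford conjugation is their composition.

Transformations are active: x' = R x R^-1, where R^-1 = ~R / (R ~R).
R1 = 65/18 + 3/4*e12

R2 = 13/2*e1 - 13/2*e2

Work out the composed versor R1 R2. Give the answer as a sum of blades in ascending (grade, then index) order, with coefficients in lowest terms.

Distribute over the terms of R1 (each basis-blade product reordered to ascending indices, repeated generators contracted through their squares):
(65/18) R2 = 845/36*e1 - 845/36*e2
(3/4*e12) R2 = 39/8*e1 + 39/8*e2
Summing the partial products and collecting blades:
Answer: 2041/72*e1 - 1339/72*e2
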